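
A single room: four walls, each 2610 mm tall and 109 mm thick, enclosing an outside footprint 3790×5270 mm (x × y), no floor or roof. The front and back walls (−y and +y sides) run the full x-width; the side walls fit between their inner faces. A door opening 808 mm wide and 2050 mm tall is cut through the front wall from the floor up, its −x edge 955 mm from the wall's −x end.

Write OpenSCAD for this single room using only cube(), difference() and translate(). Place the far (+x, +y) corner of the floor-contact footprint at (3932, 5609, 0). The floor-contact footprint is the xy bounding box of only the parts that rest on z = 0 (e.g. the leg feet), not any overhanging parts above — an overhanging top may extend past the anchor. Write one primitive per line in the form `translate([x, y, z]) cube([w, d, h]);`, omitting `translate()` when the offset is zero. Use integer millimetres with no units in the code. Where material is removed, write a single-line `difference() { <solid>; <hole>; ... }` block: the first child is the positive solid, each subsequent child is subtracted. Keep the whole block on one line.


difference() { translate([142, 339, 0]) cube([3790, 109, 2610]); translate([1097, 339, 0]) cube([808, 109, 2050]); }
translate([142, 5500, 0]) cube([3790, 109, 2610]);
translate([142, 448, 0]) cube([109, 5052, 2610]);
translate([3823, 448, 0]) cube([109, 5052, 2610]);


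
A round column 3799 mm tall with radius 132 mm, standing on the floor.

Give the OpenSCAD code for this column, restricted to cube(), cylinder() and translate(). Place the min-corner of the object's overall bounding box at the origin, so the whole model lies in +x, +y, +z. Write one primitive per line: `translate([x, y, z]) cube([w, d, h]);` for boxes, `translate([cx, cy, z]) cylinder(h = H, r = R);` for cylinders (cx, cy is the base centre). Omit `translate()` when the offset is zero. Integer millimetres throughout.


translate([132, 132, 0]) cylinder(h = 3799, r = 132);


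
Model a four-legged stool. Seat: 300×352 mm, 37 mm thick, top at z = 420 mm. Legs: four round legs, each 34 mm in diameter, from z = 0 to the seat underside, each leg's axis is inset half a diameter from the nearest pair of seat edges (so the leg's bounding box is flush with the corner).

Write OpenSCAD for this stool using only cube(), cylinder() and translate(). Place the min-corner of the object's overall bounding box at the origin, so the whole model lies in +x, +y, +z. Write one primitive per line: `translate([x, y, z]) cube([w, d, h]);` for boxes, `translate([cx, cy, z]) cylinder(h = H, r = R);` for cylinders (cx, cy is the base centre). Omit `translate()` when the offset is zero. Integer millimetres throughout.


// leg_h = 420 - 37 = 383
translate([0, 0, 383]) cube([300, 352, 37]);
translate([17, 17, 0]) cylinder(h = 383, r = 17);
translate([283, 17, 0]) cylinder(h = 383, r = 17);
translate([17, 335, 0]) cylinder(h = 383, r = 17);
translate([283, 335, 0]) cylinder(h = 383, r = 17);


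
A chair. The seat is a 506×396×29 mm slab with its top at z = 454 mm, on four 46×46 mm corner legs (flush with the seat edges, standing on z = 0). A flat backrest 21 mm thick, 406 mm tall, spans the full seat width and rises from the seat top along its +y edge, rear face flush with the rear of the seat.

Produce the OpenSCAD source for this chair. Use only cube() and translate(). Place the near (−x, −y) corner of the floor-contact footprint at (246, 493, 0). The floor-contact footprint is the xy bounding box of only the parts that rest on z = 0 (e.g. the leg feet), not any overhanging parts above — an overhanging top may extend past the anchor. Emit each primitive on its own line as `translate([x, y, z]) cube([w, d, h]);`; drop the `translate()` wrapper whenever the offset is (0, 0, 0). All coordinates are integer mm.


translate([246, 493, 425]) cube([506, 396, 29]);
translate([246, 493, 0]) cube([46, 46, 425]);
translate([706, 493, 0]) cube([46, 46, 425]);
translate([246, 843, 0]) cube([46, 46, 425]);
translate([706, 843, 0]) cube([46, 46, 425]);
translate([246, 868, 454]) cube([506, 21, 406]);


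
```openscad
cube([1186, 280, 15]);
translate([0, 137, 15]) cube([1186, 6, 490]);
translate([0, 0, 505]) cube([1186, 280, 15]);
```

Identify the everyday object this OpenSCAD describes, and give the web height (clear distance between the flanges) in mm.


An I-beam. The web height is 490 mm.

Two wide flanges with a thin centred web — an I-beam. Overall 520 mm minus two 15 mm flanges gives a web of 520 − 2·15 = 490 mm.


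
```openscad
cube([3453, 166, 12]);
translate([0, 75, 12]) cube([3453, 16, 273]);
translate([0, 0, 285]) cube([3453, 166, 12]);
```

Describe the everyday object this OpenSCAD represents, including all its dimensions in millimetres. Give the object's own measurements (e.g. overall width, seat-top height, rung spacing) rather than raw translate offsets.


An I-beam lying along x, 3453 mm long. Overall section height 297 mm. Two flanges 166 mm wide (y) and 12 mm thick, one on the floor and one at the top; a web 16 mm thick runs between them, centred on the flange width.


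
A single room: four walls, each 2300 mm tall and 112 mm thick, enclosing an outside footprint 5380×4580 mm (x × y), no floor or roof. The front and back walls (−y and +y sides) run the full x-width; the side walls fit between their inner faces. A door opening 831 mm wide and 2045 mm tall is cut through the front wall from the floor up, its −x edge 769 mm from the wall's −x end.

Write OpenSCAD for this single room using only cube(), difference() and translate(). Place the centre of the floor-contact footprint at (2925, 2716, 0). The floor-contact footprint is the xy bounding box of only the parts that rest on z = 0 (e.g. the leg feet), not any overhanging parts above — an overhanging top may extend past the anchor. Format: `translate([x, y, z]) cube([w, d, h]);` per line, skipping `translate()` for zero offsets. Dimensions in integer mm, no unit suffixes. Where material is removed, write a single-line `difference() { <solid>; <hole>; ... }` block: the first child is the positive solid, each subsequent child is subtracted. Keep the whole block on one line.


difference() { translate([235, 426, 0]) cube([5380, 112, 2300]); translate([1004, 426, 0]) cube([831, 112, 2045]); }
translate([235, 4894, 0]) cube([5380, 112, 2300]);
translate([235, 538, 0]) cube([112, 4356, 2300]);
translate([5503, 538, 0]) cube([112, 4356, 2300]);


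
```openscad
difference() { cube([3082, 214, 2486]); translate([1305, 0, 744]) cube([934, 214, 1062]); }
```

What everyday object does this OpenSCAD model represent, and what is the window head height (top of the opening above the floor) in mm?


A wall with a window opening. The window head height is 1806 mm.

A wall with a rectangular opening subtracted — a window. Sill at z = 744, opening 1062 mm tall, so the head is at 744 + 1062 = 1806 mm.


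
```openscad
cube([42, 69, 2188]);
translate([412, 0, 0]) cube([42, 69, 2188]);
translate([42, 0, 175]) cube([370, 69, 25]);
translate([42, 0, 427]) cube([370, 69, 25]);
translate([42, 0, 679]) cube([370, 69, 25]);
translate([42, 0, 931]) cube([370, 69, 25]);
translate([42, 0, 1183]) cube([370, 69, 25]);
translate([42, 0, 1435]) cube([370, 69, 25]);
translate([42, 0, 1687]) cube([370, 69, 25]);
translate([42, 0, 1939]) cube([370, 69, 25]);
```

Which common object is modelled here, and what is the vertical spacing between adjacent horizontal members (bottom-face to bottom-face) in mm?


A ladder. The rung spacing is 252 mm.

Two tall 42×69 posts with 8 short bars between them — a ladder. Adjacent rungs sit at z = 175 and z = 427, so the spacing is 427 − 175 = 252 mm.


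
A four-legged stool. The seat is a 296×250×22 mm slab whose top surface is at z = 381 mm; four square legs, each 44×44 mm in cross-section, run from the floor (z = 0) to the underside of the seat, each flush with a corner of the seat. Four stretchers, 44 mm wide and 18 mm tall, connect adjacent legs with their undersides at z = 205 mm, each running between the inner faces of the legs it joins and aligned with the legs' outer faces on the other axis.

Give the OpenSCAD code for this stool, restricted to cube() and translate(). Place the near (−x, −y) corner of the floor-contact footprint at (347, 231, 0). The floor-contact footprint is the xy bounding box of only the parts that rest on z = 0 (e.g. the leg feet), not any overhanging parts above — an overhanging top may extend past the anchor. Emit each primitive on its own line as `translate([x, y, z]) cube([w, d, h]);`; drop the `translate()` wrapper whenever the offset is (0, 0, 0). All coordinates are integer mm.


translate([347, 231, 359]) cube([296, 250, 22]);
translate([347, 231, 0]) cube([44, 44, 359]);
translate([599, 231, 0]) cube([44, 44, 359]);
translate([347, 437, 0]) cube([44, 44, 359]);
translate([599, 437, 0]) cube([44, 44, 359]);
translate([391, 231, 205]) cube([208, 44, 18]);
translate([391, 437, 205]) cube([208, 44, 18]);
translate([347, 275, 205]) cube([44, 162, 18]);
translate([599, 275, 205]) cube([44, 162, 18]);


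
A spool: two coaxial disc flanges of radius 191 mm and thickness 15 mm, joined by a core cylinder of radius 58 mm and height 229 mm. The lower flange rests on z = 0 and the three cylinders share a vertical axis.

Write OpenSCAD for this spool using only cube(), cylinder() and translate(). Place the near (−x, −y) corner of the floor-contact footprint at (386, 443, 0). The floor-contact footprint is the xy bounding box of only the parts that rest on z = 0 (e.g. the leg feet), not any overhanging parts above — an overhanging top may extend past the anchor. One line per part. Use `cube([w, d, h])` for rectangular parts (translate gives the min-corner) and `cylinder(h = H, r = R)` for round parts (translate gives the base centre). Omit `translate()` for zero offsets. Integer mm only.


translate([577, 634, 0]) cylinder(h = 15, r = 191);
translate([577, 634, 15]) cylinder(h = 229, r = 58);
translate([577, 634, 244]) cylinder(h = 15, r = 191);


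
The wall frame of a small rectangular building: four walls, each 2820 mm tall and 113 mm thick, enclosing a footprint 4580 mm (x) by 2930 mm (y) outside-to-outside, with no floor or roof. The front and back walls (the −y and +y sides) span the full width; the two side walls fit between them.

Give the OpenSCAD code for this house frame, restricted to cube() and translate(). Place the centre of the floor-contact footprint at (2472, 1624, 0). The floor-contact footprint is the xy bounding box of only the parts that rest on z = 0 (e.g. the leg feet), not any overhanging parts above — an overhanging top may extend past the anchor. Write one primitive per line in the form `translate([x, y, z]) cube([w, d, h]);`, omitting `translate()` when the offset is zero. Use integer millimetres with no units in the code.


translate([182, 159, 0]) cube([4580, 113, 2820]);
translate([182, 2976, 0]) cube([4580, 113, 2820]);
translate([182, 272, 0]) cube([113, 2704, 2820]);
translate([4649, 272, 0]) cube([113, 2704, 2820]);


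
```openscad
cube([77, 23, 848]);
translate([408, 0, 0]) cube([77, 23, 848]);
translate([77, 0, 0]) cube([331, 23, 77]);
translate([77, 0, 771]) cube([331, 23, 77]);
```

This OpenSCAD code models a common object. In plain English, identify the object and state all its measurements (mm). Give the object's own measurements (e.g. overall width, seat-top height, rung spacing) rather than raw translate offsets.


A rectangular picture frame lying in the x–z plane (depth along y). The opening is 331 mm wide (x) by 694 mm tall (z), surrounded by a border 77 mm wide on all four sides. The frame is 23 mm deep and is made of two full-height vertical stiles with two horizontal rails fitted between them.


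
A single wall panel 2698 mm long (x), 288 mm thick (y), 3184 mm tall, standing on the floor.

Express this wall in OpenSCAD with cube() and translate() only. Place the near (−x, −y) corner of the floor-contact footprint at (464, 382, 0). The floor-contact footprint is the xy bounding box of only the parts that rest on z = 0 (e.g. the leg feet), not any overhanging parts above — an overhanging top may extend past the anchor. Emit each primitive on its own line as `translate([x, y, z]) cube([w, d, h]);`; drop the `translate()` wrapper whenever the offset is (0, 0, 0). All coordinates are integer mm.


translate([464, 382, 0]) cube([2698, 288, 3184]);


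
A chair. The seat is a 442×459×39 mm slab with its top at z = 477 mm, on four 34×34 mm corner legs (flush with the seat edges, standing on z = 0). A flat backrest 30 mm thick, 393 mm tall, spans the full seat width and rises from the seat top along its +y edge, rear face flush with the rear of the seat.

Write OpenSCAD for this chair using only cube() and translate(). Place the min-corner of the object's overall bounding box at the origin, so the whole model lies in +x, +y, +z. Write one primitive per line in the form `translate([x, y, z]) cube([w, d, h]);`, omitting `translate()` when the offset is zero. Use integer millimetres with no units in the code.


// leg_h = 477 - 39 = 438
translate([0, 0, 438]) cube([442, 459, 39]);
cube([34, 34, 438]);
translate([408, 0, 0]) cube([34, 34, 438]);
translate([0, 425, 0]) cube([34, 34, 438]);
translate([408, 425, 0]) cube([34, 34, 438]);
translate([0, 429, 477]) cube([442, 30, 393]);


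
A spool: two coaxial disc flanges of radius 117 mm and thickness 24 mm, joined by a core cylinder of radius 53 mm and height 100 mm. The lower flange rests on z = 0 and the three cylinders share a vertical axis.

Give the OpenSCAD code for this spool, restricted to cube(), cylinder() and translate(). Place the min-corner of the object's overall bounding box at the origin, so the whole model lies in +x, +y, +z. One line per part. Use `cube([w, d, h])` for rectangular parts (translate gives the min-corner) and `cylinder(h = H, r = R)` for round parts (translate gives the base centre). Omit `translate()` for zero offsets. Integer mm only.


translate([117, 117, 0]) cylinder(h = 24, r = 117);
translate([117, 117, 24]) cylinder(h = 100, r = 53);
translate([117, 117, 124]) cylinder(h = 24, r = 117);


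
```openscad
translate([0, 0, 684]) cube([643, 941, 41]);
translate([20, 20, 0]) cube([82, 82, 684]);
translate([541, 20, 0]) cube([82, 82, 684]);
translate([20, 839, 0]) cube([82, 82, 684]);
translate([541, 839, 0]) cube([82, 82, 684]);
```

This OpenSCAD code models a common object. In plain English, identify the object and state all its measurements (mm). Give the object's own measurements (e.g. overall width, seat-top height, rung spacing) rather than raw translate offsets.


A table: top 643 mm (x) × 941 mm (y), 41 mm thick, upper face at z = 725 mm, on four 82×82 mm square legs, each inset 20 mm from the nearest pair of top edges from z = 0 to the bottom of the top.


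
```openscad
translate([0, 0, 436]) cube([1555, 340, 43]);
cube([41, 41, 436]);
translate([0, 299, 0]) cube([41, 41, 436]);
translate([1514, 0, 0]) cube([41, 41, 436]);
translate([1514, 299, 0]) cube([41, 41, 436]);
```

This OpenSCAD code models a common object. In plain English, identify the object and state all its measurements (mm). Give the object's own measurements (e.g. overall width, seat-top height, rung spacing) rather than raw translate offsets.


A bench: a 1555×340 mm seat slab, 43 mm thick, top at z = 479 mm, on four 41×41 mm square legs flush with the seat corners and standing on z = 0.


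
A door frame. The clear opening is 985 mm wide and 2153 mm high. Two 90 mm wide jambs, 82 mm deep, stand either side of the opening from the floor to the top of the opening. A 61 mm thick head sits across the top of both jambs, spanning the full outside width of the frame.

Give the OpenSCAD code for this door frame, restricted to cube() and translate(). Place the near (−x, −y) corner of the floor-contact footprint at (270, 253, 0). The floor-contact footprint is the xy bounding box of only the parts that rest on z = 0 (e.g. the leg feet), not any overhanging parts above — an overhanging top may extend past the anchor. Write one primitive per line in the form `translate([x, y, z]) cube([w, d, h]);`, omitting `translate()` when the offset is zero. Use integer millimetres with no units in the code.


translate([270, 253, 0]) cube([90, 82, 2153]);
translate([1345, 253, 0]) cube([90, 82, 2153]);
translate([270, 253, 2153]) cube([1165, 82, 61]);


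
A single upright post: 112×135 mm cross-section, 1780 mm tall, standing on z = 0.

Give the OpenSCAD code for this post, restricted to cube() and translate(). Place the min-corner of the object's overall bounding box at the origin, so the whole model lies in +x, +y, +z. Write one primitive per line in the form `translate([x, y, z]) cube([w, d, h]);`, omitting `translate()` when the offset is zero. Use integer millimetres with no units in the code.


cube([112, 135, 1780]);


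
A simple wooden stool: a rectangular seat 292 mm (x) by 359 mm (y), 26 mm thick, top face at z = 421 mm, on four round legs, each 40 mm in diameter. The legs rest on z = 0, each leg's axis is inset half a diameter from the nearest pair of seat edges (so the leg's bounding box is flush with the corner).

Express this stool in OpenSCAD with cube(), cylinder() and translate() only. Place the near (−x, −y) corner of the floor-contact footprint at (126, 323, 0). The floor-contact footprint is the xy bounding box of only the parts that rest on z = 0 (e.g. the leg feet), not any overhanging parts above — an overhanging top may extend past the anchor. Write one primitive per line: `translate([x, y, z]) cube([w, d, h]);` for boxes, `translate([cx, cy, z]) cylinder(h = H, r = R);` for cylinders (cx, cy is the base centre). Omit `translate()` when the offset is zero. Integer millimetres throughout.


// leg_h = 421 - 26 = 395
translate([126, 323, 395]) cube([292, 359, 26]);
translate([146, 343, 0]) cylinder(h = 395, r = 20);
translate([398, 343, 0]) cylinder(h = 395, r = 20);
translate([146, 662, 0]) cylinder(h = 395, r = 20);
translate([398, 662, 0]) cylinder(h = 395, r = 20);


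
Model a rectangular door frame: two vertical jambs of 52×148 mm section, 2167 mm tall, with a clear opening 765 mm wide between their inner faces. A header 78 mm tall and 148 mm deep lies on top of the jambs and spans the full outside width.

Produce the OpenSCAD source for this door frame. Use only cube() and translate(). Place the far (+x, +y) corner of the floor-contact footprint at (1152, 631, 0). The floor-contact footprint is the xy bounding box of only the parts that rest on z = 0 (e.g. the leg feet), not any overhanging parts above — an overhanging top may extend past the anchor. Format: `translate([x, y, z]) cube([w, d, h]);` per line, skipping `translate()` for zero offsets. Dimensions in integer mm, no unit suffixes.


translate([283, 483, 0]) cube([52, 148, 2167]);
translate([1100, 483, 0]) cube([52, 148, 2167]);
translate([283, 483, 2167]) cube([869, 148, 78]);


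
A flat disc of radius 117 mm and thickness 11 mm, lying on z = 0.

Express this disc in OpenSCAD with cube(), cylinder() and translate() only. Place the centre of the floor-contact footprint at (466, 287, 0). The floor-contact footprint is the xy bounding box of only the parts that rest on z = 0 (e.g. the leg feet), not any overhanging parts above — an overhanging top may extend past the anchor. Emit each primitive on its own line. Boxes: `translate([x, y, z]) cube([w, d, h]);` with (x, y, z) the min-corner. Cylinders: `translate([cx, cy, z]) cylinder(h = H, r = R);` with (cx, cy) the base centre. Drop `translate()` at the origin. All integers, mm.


translate([466, 287, 0]) cylinder(h = 11, r = 117);


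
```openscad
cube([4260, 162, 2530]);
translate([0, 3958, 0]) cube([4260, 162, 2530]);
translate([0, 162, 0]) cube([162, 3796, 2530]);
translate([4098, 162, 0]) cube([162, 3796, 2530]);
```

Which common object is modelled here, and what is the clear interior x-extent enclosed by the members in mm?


A house (or room) frame. The interior width is 3936 mm.

Four 2530 mm walls enclosing a rectangle with no floor or roof — a room or house frame. Outside width is 4260 mm and wall thickness is 162 mm, so the interior width is 4260 − 2 × 162 = 3936 mm.


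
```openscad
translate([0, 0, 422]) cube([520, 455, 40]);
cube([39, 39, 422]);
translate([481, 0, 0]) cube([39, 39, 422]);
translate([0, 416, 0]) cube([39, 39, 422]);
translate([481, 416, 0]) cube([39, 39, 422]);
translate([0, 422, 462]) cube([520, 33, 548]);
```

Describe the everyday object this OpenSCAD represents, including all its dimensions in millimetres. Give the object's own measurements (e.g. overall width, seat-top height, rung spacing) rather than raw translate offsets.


A chair. The seat is a 520×455×40 mm slab with its top at z = 462 mm, on four 39×39 mm corner legs (flush with the seat edges, standing on z = 0). A flat backrest 33 mm thick, 548 mm tall, spans the full seat width and rises from the seat top along its +y edge, rear face flush with the rear of the seat.


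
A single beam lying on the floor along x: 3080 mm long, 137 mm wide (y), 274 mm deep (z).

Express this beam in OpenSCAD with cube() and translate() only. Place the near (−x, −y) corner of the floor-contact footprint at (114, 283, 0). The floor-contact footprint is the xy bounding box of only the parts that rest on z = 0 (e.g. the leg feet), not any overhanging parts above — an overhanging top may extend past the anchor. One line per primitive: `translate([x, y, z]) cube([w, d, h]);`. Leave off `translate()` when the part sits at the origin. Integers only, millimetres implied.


translate([114, 283, 0]) cube([3080, 137, 274]);


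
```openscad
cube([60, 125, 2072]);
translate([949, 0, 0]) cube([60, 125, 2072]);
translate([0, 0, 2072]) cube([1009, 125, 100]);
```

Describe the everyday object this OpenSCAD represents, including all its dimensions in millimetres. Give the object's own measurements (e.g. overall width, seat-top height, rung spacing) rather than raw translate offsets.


A door frame. The clear opening is 889 mm wide and 2072 mm high. Two 60 mm wide jambs, 125 mm deep, stand either side of the opening from the floor to the top of the opening. A 100 mm thick head sits across the top of both jambs, spanning the full outside width of the frame.


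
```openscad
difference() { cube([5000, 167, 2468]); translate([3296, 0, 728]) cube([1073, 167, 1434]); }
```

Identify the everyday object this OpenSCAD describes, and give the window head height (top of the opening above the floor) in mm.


A wall with a window opening. The window head height is 2162 mm.

A wall with a rectangular opening subtracted — a window. Sill at z = 728, opening 1434 mm tall, so the head is at 728 + 1434 = 2162 mm.


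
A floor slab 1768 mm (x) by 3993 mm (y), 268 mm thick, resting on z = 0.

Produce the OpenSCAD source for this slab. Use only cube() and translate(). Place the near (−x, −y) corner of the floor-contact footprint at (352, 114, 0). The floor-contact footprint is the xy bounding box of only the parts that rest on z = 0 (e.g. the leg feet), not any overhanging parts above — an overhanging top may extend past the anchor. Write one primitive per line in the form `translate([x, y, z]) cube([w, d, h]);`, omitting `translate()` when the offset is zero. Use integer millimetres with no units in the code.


translate([352, 114, 0]) cube([1768, 3993, 268]);


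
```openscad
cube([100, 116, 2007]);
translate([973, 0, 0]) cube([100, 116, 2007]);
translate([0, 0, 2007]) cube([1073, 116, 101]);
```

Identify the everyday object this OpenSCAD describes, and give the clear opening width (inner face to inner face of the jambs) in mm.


A door frame. The clear opening width is 873 mm.

Two 2007 mm tall posts with a header on top — a door frame. The left jamb is 100 mm wide at x = 0; the right jamb starts at x = 973. The clear opening is 973 − 100 = 873 mm.


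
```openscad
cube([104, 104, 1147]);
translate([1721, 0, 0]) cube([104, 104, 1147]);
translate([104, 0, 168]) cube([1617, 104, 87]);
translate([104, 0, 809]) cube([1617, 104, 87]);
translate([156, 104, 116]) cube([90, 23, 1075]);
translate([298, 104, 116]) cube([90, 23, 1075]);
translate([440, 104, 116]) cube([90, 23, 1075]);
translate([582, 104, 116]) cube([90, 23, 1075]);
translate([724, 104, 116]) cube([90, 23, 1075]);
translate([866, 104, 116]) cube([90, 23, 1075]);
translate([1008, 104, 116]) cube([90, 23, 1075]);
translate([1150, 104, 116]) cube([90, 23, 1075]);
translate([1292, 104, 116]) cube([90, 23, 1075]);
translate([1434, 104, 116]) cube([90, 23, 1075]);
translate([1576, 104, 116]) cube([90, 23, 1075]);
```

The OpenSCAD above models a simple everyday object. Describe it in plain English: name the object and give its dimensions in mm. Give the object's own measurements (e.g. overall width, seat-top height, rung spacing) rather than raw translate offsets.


A fence section. Two 104×104 mm posts, 1147 mm tall, stand on the floor with a clear span of 1617 mm between their inner faces. Two horizontal rails of 104×87 mm section span the gap between the posts with their undersides at z = 168 mm and z = 809 mm, flush with the posts' −y face. 11 pickets, each 90 mm wide, 23 mm thick and 1075 mm tall, are fixed to the +y face of the rails with their bottoms at z = 116 mm, spaced across the span with a 52 mm gap after the −x post and between neighbouring pickets, with 55 mm left before the +x post.


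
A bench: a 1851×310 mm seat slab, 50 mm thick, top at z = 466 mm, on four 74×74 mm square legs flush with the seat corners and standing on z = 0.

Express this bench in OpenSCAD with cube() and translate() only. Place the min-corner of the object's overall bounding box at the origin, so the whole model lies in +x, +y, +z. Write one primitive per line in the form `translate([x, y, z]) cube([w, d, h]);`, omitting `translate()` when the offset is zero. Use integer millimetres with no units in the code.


// leg_h = 466 − 50 = 416
translate([0, 0, 416]) cube([1851, 310, 50]);
cube([74, 74, 416]);
translate([0, 236, 0]) cube([74, 74, 416]);
translate([1777, 0, 0]) cube([74, 74, 416]);
translate([1777, 236, 0]) cube([74, 74, 416]);


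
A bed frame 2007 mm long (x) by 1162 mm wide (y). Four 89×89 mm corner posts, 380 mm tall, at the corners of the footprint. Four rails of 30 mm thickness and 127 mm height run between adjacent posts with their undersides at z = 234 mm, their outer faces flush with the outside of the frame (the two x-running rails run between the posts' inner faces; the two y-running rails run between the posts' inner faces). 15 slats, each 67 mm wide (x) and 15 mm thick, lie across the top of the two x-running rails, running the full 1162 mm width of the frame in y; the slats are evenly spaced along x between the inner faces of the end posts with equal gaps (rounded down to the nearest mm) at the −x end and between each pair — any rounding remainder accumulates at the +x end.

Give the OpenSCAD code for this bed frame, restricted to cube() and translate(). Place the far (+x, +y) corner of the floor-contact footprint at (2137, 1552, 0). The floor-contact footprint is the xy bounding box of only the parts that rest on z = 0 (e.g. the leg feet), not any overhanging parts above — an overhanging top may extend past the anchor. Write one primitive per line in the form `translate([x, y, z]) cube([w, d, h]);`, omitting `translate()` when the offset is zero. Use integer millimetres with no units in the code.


translate([130, 390, 0]) cube([89, 89, 380]);
translate([130, 1463, 0]) cube([89, 89, 380]);
translate([2048, 390, 0]) cube([89, 89, 380]);
translate([2048, 1463, 0]) cube([89, 89, 380]);
translate([219, 390, 234]) cube([1829, 30, 127]);
translate([219, 1522, 234]) cube([1829, 30, 127]);
translate([130, 479, 234]) cube([30, 984, 127]);
translate([2107, 479, 234]) cube([30, 984, 127]);
translate([270, 390, 361]) cube([67, 1162, 15]);
translate([388, 390, 361]) cube([67, 1162, 15]);
translate([506, 390, 361]) cube([67, 1162, 15]);
translate([624, 390, 361]) cube([67, 1162, 15]);
translate([742, 390, 361]) cube([67, 1162, 15]);
translate([860, 390, 361]) cube([67, 1162, 15]);
translate([978, 390, 361]) cube([67, 1162, 15]);
translate([1096, 390, 361]) cube([67, 1162, 15]);
translate([1214, 390, 361]) cube([67, 1162, 15]);
translate([1332, 390, 361]) cube([67, 1162, 15]);
translate([1450, 390, 361]) cube([67, 1162, 15]);
translate([1568, 390, 361]) cube([67, 1162, 15]);
translate([1686, 390, 361]) cube([67, 1162, 15]);
translate([1804, 390, 361]) cube([67, 1162, 15]);
translate([1922, 390, 361]) cube([67, 1162, 15]);


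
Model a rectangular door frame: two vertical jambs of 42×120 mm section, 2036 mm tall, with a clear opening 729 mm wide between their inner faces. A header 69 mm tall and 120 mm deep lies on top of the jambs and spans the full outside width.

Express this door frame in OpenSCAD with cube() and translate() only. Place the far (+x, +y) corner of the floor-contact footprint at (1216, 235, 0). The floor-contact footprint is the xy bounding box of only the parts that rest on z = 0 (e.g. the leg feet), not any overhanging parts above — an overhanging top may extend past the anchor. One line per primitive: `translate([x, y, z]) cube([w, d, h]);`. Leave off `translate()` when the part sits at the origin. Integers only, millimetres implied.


translate([403, 115, 0]) cube([42, 120, 2036]);
translate([1174, 115, 0]) cube([42, 120, 2036]);
translate([403, 115, 2036]) cube([813, 120, 69]);


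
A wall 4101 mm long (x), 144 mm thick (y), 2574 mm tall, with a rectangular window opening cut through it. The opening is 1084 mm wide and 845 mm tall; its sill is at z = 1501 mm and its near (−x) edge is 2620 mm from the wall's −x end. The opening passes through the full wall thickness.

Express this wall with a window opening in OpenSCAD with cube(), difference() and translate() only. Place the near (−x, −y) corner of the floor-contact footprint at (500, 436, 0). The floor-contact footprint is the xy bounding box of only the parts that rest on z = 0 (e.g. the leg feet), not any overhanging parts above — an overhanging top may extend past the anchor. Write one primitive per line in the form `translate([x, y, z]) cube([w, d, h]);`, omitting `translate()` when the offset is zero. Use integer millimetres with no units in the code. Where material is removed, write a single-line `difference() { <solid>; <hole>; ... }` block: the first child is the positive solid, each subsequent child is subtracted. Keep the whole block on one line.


difference() { translate([500, 436, 0]) cube([4101, 144, 2574]); translate([3120, 436, 1501]) cube([1084, 144, 845]); }


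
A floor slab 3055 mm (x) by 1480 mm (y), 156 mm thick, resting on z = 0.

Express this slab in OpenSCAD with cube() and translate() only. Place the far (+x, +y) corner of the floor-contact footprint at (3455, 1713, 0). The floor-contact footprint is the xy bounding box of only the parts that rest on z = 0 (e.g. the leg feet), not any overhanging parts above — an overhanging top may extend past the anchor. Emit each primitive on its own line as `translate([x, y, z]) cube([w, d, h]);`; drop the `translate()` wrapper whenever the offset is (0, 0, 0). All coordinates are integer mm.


translate([400, 233, 0]) cube([3055, 1480, 156]);


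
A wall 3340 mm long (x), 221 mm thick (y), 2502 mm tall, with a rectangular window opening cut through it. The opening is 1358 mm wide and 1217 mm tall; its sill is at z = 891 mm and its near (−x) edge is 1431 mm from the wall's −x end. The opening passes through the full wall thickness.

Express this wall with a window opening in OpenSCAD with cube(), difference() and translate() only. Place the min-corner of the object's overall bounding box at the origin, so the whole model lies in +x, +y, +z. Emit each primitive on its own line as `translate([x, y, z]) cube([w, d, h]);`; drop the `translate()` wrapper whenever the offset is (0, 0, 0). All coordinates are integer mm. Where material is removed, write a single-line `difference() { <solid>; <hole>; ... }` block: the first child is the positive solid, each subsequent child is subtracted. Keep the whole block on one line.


difference() { cube([3340, 221, 2502]); translate([1431, 0, 891]) cube([1358, 221, 1217]); }


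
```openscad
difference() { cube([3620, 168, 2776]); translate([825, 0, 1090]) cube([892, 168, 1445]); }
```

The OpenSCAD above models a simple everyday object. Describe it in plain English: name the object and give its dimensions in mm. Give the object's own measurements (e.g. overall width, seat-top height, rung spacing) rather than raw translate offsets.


A wall 3620 mm long (x), 168 mm thick (y), 2776 mm tall, with a rectangular window opening cut through it. The opening is 892 mm wide and 1445 mm tall; its sill is at z = 1090 mm and its near (−x) edge is 825 mm from the wall's −x end. The opening passes through the full wall thickness.


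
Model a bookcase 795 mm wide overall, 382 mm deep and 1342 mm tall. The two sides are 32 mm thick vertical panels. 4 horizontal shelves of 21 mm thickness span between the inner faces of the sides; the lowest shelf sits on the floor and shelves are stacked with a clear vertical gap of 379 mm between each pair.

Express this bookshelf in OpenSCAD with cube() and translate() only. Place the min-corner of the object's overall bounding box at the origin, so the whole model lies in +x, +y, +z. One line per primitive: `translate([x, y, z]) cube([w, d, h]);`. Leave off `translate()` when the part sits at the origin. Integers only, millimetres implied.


cube([32, 382, 1342]);
translate([763, 0, 0]) cube([32, 382, 1342]);
translate([32, 0, 0]) cube([731, 382, 21]);
translate([32, 0, 400]) cube([731, 382, 21]);
translate([32, 0, 800]) cube([731, 382, 21]);
translate([32, 0, 1200]) cube([731, 382, 21]);


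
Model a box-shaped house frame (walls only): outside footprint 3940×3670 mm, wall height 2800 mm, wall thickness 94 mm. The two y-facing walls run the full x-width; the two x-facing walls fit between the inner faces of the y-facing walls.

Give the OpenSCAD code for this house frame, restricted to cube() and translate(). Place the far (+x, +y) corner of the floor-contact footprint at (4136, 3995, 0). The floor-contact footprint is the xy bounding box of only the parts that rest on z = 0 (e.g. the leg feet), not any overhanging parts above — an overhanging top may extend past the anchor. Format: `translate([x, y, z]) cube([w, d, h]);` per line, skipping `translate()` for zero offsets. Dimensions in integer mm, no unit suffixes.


translate([196, 325, 0]) cube([3940, 94, 2800]);
translate([196, 3901, 0]) cube([3940, 94, 2800]);
translate([196, 419, 0]) cube([94, 3482, 2800]);
translate([4042, 419, 0]) cube([94, 3482, 2800]);


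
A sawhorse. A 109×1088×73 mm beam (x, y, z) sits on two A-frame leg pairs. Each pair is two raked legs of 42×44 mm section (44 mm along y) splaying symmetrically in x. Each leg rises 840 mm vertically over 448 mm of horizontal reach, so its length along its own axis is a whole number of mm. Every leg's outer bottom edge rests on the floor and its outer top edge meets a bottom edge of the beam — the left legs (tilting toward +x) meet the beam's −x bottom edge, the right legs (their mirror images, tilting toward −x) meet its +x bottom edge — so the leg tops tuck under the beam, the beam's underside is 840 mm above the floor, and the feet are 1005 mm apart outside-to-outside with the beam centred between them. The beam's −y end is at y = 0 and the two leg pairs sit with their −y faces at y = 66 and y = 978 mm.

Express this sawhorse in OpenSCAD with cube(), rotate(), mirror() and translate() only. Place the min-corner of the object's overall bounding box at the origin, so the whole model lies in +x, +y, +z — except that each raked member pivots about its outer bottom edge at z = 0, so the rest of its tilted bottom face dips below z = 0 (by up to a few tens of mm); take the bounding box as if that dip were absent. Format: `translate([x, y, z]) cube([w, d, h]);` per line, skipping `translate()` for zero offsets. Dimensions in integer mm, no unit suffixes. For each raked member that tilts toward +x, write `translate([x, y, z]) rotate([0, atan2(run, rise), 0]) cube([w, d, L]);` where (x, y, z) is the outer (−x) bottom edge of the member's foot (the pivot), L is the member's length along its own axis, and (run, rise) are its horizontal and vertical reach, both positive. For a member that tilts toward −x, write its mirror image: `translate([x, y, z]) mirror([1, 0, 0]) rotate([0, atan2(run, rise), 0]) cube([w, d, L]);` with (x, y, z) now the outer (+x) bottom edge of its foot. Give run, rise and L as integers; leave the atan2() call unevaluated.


// leg length = √(448² + 840²) = 952
// right-leg outer foot x = 2·448 + 109 = 1005
// beam min-corner = (448, 0, 840)
translate([448, 0, 840]) cube([109, 1088, 73]);
translate([0, 66, 0]) rotate([0, atan2(448, 840), 0]) cube([42, 44, 952]);
translate([1005, 66, 0]) mirror([1, 0, 0]) rotate([0, atan2(448, 840), 0]) cube([42, 44, 952]);
translate([0, 978, 0]) rotate([0, atan2(448, 840), 0]) cube([42, 44, 952]);
translate([1005, 978, 0]) mirror([1, 0, 0]) rotate([0, atan2(448, 840), 0]) cube([42, 44, 952]);


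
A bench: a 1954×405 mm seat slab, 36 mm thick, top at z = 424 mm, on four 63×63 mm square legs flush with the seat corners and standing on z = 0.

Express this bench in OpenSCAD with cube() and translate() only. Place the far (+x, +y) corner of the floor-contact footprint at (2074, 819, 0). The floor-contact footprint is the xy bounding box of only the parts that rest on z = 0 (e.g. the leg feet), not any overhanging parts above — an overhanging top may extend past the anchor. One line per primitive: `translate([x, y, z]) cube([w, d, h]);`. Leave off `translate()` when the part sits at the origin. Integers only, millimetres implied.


translate([120, 414, 388]) cube([1954, 405, 36]);
translate([120, 414, 0]) cube([63, 63, 388]);
translate([120, 756, 0]) cube([63, 63, 388]);
translate([2011, 414, 0]) cube([63, 63, 388]);
translate([2011, 756, 0]) cube([63, 63, 388]);


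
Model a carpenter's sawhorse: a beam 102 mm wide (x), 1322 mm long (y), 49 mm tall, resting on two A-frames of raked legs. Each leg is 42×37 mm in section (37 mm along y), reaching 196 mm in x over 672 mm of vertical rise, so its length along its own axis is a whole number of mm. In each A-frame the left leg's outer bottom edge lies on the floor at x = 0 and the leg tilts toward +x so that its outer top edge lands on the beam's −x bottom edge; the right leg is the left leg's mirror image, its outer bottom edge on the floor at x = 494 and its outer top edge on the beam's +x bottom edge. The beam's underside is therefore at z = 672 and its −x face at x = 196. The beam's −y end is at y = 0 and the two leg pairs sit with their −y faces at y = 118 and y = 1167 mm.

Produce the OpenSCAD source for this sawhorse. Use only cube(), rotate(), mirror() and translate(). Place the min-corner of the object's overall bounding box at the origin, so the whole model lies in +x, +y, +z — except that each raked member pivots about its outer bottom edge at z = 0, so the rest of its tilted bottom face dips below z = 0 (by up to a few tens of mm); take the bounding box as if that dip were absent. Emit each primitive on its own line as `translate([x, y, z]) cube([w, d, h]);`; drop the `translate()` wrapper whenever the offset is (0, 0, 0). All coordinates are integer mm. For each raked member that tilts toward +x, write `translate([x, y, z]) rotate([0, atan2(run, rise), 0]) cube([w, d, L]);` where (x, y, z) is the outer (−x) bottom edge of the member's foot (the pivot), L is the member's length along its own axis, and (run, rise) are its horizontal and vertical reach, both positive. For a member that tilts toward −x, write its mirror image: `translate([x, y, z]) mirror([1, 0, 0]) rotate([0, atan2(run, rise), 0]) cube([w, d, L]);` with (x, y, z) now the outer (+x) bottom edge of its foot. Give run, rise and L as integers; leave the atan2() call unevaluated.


// leg length = √(196² + 672²) = 700
// right-leg outer foot x = 2·196 + 102 = 494
// beam min-corner = (196, 0, 672)
translate([196, 0, 672]) cube([102, 1322, 49]);
translate([0, 118, 0]) rotate([0, atan2(196, 672), 0]) cube([42, 37, 700]);
translate([494, 118, 0]) mirror([1, 0, 0]) rotate([0, atan2(196, 672), 0]) cube([42, 37, 700]);
translate([0, 1167, 0]) rotate([0, atan2(196, 672), 0]) cube([42, 37, 700]);
translate([494, 1167, 0]) mirror([1, 0, 0]) rotate([0, atan2(196, 672), 0]) cube([42, 37, 700]);
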